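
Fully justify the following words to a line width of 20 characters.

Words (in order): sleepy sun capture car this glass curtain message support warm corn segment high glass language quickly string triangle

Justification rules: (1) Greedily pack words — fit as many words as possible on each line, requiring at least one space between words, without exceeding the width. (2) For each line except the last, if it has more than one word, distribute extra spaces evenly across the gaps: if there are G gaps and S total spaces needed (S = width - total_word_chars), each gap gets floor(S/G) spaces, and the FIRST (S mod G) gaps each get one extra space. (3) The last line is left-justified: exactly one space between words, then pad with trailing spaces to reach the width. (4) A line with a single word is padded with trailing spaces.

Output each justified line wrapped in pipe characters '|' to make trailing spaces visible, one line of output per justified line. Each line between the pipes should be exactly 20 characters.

Line 1: ['sleepy', 'sun', 'capture'] (min_width=18, slack=2)
Line 2: ['car', 'this', 'glass'] (min_width=14, slack=6)
Line 3: ['curtain', 'message'] (min_width=15, slack=5)
Line 4: ['support', 'warm', 'corn'] (min_width=17, slack=3)
Line 5: ['segment', 'high', 'glass'] (min_width=18, slack=2)
Line 6: ['language', 'quickly'] (min_width=16, slack=4)
Line 7: ['string', 'triangle'] (min_width=15, slack=5)

Answer: |sleepy  sun  capture|
|car    this    glass|
|curtain      message|
|support   warm  corn|
|segment  high  glass|
|language     quickly|
|string triangle     |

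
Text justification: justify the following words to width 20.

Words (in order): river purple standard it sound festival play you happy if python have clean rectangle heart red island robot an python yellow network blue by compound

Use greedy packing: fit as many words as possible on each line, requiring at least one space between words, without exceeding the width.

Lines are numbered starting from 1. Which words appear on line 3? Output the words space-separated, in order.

Line 1: ['river', 'purple'] (min_width=12, slack=8)
Line 2: ['standard', 'it', 'sound'] (min_width=17, slack=3)
Line 3: ['festival', 'play', 'you'] (min_width=17, slack=3)
Line 4: ['happy', 'if', 'python', 'have'] (min_width=20, slack=0)
Line 5: ['clean', 'rectangle'] (min_width=15, slack=5)
Line 6: ['heart', 'red', 'island'] (min_width=16, slack=4)
Line 7: ['robot', 'an', 'python'] (min_width=15, slack=5)
Line 8: ['yellow', 'network', 'blue'] (min_width=19, slack=1)
Line 9: ['by', 'compound'] (min_width=11, slack=9)

Answer: festival play you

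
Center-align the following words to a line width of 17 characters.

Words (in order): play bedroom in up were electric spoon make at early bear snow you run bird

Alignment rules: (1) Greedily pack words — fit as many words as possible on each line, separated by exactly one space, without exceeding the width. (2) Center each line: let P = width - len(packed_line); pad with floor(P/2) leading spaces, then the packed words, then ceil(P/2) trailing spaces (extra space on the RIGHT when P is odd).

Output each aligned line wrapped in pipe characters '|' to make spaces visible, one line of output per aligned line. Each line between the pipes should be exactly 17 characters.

Answer: | play bedroom in |
|up were electric |
|  spoon make at  |
| early bear snow |
|  you run bird   |

Derivation:
Line 1: ['play', 'bedroom', 'in'] (min_width=15, slack=2)
Line 2: ['up', 'were', 'electric'] (min_width=16, slack=1)
Line 3: ['spoon', 'make', 'at'] (min_width=13, slack=4)
Line 4: ['early', 'bear', 'snow'] (min_width=15, slack=2)
Line 5: ['you', 'run', 'bird'] (min_width=12, slack=5)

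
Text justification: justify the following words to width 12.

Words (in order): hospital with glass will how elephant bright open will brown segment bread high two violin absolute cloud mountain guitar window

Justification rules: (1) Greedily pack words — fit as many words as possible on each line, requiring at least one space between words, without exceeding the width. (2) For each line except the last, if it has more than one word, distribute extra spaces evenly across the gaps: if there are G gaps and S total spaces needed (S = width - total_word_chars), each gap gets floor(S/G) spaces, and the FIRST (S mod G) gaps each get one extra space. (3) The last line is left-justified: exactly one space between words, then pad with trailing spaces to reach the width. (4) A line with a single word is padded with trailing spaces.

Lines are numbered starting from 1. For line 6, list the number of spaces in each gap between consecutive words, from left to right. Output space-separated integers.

Answer: 3

Derivation:
Line 1: ['hospital'] (min_width=8, slack=4)
Line 2: ['with', 'glass'] (min_width=10, slack=2)
Line 3: ['will', 'how'] (min_width=8, slack=4)
Line 4: ['elephant'] (min_width=8, slack=4)
Line 5: ['bright', 'open'] (min_width=11, slack=1)
Line 6: ['will', 'brown'] (min_width=10, slack=2)
Line 7: ['segment'] (min_width=7, slack=5)
Line 8: ['bread', 'high'] (min_width=10, slack=2)
Line 9: ['two', 'violin'] (min_width=10, slack=2)
Line 10: ['absolute'] (min_width=8, slack=4)
Line 11: ['cloud'] (min_width=5, slack=7)
Line 12: ['mountain'] (min_width=8, slack=4)
Line 13: ['guitar'] (min_width=6, slack=6)
Line 14: ['window'] (min_width=6, slack=6)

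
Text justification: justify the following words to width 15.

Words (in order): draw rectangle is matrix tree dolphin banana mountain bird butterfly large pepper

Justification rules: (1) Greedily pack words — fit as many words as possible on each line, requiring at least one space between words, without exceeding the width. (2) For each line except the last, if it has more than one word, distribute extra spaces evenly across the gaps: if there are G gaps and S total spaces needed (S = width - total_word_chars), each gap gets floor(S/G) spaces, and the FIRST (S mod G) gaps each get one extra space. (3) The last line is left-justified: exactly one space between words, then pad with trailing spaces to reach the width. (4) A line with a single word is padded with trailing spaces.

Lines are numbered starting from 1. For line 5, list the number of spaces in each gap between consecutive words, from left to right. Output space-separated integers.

Line 1: ['draw', 'rectangle'] (min_width=14, slack=1)
Line 2: ['is', 'matrix', 'tree'] (min_width=14, slack=1)
Line 3: ['dolphin', 'banana'] (min_width=14, slack=1)
Line 4: ['mountain', 'bird'] (min_width=13, slack=2)
Line 5: ['butterfly', 'large'] (min_width=15, slack=0)
Line 6: ['pepper'] (min_width=6, slack=9)

Answer: 1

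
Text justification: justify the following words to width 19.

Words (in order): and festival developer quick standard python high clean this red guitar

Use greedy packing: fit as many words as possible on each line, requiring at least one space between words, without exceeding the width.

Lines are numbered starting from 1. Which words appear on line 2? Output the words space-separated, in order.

Line 1: ['and', 'festival'] (min_width=12, slack=7)
Line 2: ['developer', 'quick'] (min_width=15, slack=4)
Line 3: ['standard', 'python'] (min_width=15, slack=4)
Line 4: ['high', 'clean', 'this', 'red'] (min_width=19, slack=0)
Line 5: ['guitar'] (min_width=6, slack=13)

Answer: developer quick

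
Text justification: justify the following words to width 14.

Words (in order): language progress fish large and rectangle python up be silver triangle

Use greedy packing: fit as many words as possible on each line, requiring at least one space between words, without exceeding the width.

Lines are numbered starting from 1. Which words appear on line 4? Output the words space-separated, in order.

Answer: rectangle

Derivation:
Line 1: ['language'] (min_width=8, slack=6)
Line 2: ['progress', 'fish'] (min_width=13, slack=1)
Line 3: ['large', 'and'] (min_width=9, slack=5)
Line 4: ['rectangle'] (min_width=9, slack=5)
Line 5: ['python', 'up', 'be'] (min_width=12, slack=2)
Line 6: ['silver'] (min_width=6, slack=8)
Line 7: ['triangle'] (min_width=8, slack=6)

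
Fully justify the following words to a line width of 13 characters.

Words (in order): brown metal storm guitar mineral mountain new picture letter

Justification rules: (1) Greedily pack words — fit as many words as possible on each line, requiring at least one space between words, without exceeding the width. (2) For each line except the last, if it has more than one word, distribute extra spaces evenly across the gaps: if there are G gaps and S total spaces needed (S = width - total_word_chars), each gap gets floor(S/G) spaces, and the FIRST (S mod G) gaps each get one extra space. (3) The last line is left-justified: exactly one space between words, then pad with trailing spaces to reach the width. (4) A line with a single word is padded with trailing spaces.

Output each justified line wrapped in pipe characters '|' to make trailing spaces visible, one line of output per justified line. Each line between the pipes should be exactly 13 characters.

Answer: |brown   metal|
|storm  guitar|
|mineral      |
|mountain  new|
|picture      |
|letter       |

Derivation:
Line 1: ['brown', 'metal'] (min_width=11, slack=2)
Line 2: ['storm', 'guitar'] (min_width=12, slack=1)
Line 3: ['mineral'] (min_width=7, slack=6)
Line 4: ['mountain', 'new'] (min_width=12, slack=1)
Line 5: ['picture'] (min_width=7, slack=6)
Line 6: ['letter'] (min_width=6, slack=7)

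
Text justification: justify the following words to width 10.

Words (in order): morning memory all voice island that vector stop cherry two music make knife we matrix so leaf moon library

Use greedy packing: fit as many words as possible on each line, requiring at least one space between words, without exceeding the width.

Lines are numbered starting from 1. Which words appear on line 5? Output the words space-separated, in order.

Answer: that

Derivation:
Line 1: ['morning'] (min_width=7, slack=3)
Line 2: ['memory', 'all'] (min_width=10, slack=0)
Line 3: ['voice'] (min_width=5, slack=5)
Line 4: ['island'] (min_width=6, slack=4)
Line 5: ['that'] (min_width=4, slack=6)
Line 6: ['vector'] (min_width=6, slack=4)
Line 7: ['stop'] (min_width=4, slack=6)
Line 8: ['cherry', 'two'] (min_width=10, slack=0)
Line 9: ['music', 'make'] (min_width=10, slack=0)
Line 10: ['knife', 'we'] (min_width=8, slack=2)
Line 11: ['matrix', 'so'] (min_width=9, slack=1)
Line 12: ['leaf', 'moon'] (min_width=9, slack=1)
Line 13: ['library'] (min_width=7, slack=3)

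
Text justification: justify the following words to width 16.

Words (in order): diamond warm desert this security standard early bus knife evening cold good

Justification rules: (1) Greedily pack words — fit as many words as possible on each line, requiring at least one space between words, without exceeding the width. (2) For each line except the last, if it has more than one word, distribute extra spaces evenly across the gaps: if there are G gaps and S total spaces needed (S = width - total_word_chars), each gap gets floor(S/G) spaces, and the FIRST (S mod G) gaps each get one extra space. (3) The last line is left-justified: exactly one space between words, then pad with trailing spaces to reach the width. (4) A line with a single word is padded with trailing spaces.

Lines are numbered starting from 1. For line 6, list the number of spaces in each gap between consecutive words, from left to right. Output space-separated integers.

Line 1: ['diamond', 'warm'] (min_width=12, slack=4)
Line 2: ['desert', 'this'] (min_width=11, slack=5)
Line 3: ['security'] (min_width=8, slack=8)
Line 4: ['standard', 'early'] (min_width=14, slack=2)
Line 5: ['bus', 'knife'] (min_width=9, slack=7)
Line 6: ['evening', 'cold'] (min_width=12, slack=4)
Line 7: ['good'] (min_width=4, slack=12)

Answer: 5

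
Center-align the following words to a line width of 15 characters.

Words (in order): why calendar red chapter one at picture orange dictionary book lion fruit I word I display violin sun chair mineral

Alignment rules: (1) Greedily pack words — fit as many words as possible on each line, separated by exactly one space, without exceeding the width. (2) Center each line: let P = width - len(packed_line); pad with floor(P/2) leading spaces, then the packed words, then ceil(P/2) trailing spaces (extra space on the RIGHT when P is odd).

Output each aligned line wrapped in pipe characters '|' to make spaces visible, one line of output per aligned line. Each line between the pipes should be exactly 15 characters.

Answer: | why calendar  |
|red chapter one|
|  at picture   |
|    orange     |
|dictionary book|
| lion fruit I  |
|word I display |
|  violin sun   |
| chair mineral |

Derivation:
Line 1: ['why', 'calendar'] (min_width=12, slack=3)
Line 2: ['red', 'chapter', 'one'] (min_width=15, slack=0)
Line 3: ['at', 'picture'] (min_width=10, slack=5)
Line 4: ['orange'] (min_width=6, slack=9)
Line 5: ['dictionary', 'book'] (min_width=15, slack=0)
Line 6: ['lion', 'fruit', 'I'] (min_width=12, slack=3)
Line 7: ['word', 'I', 'display'] (min_width=14, slack=1)
Line 8: ['violin', 'sun'] (min_width=10, slack=5)
Line 9: ['chair', 'mineral'] (min_width=13, slack=2)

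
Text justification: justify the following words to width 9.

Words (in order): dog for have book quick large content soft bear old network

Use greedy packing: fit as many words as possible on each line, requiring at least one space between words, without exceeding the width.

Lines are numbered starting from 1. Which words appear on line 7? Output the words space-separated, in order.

Answer: old

Derivation:
Line 1: ['dog', 'for'] (min_width=7, slack=2)
Line 2: ['have', 'book'] (min_width=9, slack=0)
Line 3: ['quick'] (min_width=5, slack=4)
Line 4: ['large'] (min_width=5, slack=4)
Line 5: ['content'] (min_width=7, slack=2)
Line 6: ['soft', 'bear'] (min_width=9, slack=0)
Line 7: ['old'] (min_width=3, slack=6)
Line 8: ['network'] (min_width=7, slack=2)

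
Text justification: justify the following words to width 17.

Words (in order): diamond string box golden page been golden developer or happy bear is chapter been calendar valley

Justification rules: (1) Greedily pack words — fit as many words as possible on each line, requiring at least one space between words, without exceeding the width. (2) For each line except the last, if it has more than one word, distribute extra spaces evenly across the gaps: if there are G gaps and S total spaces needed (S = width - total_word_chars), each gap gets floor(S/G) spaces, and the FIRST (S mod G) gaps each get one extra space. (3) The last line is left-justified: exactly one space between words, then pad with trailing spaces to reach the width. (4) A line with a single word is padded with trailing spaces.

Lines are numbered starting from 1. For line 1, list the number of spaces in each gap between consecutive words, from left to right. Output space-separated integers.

Answer: 4

Derivation:
Line 1: ['diamond', 'string'] (min_width=14, slack=3)
Line 2: ['box', 'golden', 'page'] (min_width=15, slack=2)
Line 3: ['been', 'golden'] (min_width=11, slack=6)
Line 4: ['developer', 'or'] (min_width=12, slack=5)
Line 5: ['happy', 'bear', 'is'] (min_width=13, slack=4)
Line 6: ['chapter', 'been'] (min_width=12, slack=5)
Line 7: ['calendar', 'valley'] (min_width=15, slack=2)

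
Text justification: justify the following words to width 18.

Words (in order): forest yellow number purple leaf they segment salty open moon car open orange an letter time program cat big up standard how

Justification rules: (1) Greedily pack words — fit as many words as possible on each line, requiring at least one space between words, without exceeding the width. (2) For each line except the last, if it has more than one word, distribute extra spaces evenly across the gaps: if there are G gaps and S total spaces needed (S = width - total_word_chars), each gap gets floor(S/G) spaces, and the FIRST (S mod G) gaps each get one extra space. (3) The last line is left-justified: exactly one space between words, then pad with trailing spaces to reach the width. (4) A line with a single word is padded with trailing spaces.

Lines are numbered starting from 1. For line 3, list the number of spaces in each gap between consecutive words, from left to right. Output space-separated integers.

Line 1: ['forest', 'yellow'] (min_width=13, slack=5)
Line 2: ['number', 'purple', 'leaf'] (min_width=18, slack=0)
Line 3: ['they', 'segment', 'salty'] (min_width=18, slack=0)
Line 4: ['open', 'moon', 'car', 'open'] (min_width=18, slack=0)
Line 5: ['orange', 'an', 'letter'] (min_width=16, slack=2)
Line 6: ['time', 'program', 'cat'] (min_width=16, slack=2)
Line 7: ['big', 'up', 'standard'] (min_width=15, slack=3)
Line 8: ['how'] (min_width=3, slack=15)

Answer: 1 1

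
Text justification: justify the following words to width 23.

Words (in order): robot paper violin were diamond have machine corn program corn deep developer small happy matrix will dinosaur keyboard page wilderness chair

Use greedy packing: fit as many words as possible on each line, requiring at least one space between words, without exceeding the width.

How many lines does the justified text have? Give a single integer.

Answer: 7

Derivation:
Line 1: ['robot', 'paper', 'violin', 'were'] (min_width=23, slack=0)
Line 2: ['diamond', 'have', 'machine'] (min_width=20, slack=3)
Line 3: ['corn', 'program', 'corn', 'deep'] (min_width=22, slack=1)
Line 4: ['developer', 'small', 'happy'] (min_width=21, slack=2)
Line 5: ['matrix', 'will', 'dinosaur'] (min_width=20, slack=3)
Line 6: ['keyboard', 'page'] (min_width=13, slack=10)
Line 7: ['wilderness', 'chair'] (min_width=16, slack=7)
Total lines: 7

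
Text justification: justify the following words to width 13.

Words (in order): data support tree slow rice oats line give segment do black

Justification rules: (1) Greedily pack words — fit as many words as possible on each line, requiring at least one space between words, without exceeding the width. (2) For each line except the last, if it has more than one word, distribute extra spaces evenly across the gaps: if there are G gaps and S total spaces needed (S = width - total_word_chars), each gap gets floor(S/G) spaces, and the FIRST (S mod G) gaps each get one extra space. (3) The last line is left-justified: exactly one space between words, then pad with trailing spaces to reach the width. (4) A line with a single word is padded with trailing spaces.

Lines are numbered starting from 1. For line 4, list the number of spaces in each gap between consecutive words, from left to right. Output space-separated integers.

Line 1: ['data', 'support'] (min_width=12, slack=1)
Line 2: ['tree', 'slow'] (min_width=9, slack=4)
Line 3: ['rice', 'oats'] (min_width=9, slack=4)
Line 4: ['line', 'give'] (min_width=9, slack=4)
Line 5: ['segment', 'do'] (min_width=10, slack=3)
Line 6: ['black'] (min_width=5, slack=8)

Answer: 5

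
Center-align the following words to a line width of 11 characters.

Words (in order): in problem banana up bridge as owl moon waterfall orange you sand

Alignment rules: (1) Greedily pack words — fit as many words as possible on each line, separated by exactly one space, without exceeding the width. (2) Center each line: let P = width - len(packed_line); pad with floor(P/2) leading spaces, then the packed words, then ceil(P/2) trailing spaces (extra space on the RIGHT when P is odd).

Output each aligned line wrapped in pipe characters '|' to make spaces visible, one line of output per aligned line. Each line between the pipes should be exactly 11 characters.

Answer: |in problem |
| banana up |
| bridge as |
| owl moon  |
| waterfall |
|orange you |
|   sand    |

Derivation:
Line 1: ['in', 'problem'] (min_width=10, slack=1)
Line 2: ['banana', 'up'] (min_width=9, slack=2)
Line 3: ['bridge', 'as'] (min_width=9, slack=2)
Line 4: ['owl', 'moon'] (min_width=8, slack=3)
Line 5: ['waterfall'] (min_width=9, slack=2)
Line 6: ['orange', 'you'] (min_width=10, slack=1)
Line 7: ['sand'] (min_width=4, slack=7)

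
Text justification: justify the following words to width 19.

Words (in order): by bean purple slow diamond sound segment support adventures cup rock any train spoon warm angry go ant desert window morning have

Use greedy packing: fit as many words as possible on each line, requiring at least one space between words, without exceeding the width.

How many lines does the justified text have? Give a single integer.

Answer: 8

Derivation:
Line 1: ['by', 'bean', 'purple', 'slow'] (min_width=19, slack=0)
Line 2: ['diamond', 'sound'] (min_width=13, slack=6)
Line 3: ['segment', 'support'] (min_width=15, slack=4)
Line 4: ['adventures', 'cup', 'rock'] (min_width=19, slack=0)
Line 5: ['any', 'train', 'spoon'] (min_width=15, slack=4)
Line 6: ['warm', 'angry', 'go', 'ant'] (min_width=17, slack=2)
Line 7: ['desert', 'window'] (min_width=13, slack=6)
Line 8: ['morning', 'have'] (min_width=12, slack=7)
Total lines: 8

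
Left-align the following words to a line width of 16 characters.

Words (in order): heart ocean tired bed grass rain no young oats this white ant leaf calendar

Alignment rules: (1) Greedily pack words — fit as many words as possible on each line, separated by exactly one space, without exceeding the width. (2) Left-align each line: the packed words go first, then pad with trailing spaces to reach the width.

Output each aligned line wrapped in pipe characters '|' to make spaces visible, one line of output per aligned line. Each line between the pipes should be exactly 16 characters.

Line 1: ['heart', 'ocean'] (min_width=11, slack=5)
Line 2: ['tired', 'bed', 'grass'] (min_width=15, slack=1)
Line 3: ['rain', 'no', 'young'] (min_width=13, slack=3)
Line 4: ['oats', 'this', 'white'] (min_width=15, slack=1)
Line 5: ['ant', 'leaf'] (min_width=8, slack=8)
Line 6: ['calendar'] (min_width=8, slack=8)

Answer: |heart ocean     |
|tired bed grass |
|rain no young   |
|oats this white |
|ant leaf        |
|calendar        |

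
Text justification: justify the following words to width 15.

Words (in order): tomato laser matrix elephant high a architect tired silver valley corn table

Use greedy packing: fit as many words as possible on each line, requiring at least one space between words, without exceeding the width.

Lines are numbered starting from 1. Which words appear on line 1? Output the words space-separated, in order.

Line 1: ['tomato', 'laser'] (min_width=12, slack=3)
Line 2: ['matrix', 'elephant'] (min_width=15, slack=0)
Line 3: ['high', 'a'] (min_width=6, slack=9)
Line 4: ['architect', 'tired'] (min_width=15, slack=0)
Line 5: ['silver', 'valley'] (min_width=13, slack=2)
Line 6: ['corn', 'table'] (min_width=10, slack=5)

Answer: tomato laser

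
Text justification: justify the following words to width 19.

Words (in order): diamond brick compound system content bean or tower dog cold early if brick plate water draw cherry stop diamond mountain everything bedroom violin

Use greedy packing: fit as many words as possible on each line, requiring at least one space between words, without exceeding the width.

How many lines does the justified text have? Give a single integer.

Line 1: ['diamond', 'brick'] (min_width=13, slack=6)
Line 2: ['compound', 'system'] (min_width=15, slack=4)
Line 3: ['content', 'bean', 'or'] (min_width=15, slack=4)
Line 4: ['tower', 'dog', 'cold'] (min_width=14, slack=5)
Line 5: ['early', 'if', 'brick'] (min_width=14, slack=5)
Line 6: ['plate', 'water', 'draw'] (min_width=16, slack=3)
Line 7: ['cherry', 'stop', 'diamond'] (min_width=19, slack=0)
Line 8: ['mountain', 'everything'] (min_width=19, slack=0)
Line 9: ['bedroom', 'violin'] (min_width=14, slack=5)
Total lines: 9

Answer: 9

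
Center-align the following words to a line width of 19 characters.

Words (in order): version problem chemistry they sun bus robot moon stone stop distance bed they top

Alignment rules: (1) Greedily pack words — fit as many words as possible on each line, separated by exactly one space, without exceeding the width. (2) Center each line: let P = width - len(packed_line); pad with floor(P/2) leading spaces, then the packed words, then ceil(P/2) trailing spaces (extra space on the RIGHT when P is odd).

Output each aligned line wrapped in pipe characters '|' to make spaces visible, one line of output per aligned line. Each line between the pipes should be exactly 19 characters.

Line 1: ['version', 'problem'] (min_width=15, slack=4)
Line 2: ['chemistry', 'they', 'sun'] (min_width=18, slack=1)
Line 3: ['bus', 'robot', 'moon'] (min_width=14, slack=5)
Line 4: ['stone', 'stop', 'distance'] (min_width=19, slack=0)
Line 5: ['bed', 'they', 'top'] (min_width=12, slack=7)

Answer: |  version problem  |
|chemistry they sun |
|  bus robot moon   |
|stone stop distance|
|   bed they top    |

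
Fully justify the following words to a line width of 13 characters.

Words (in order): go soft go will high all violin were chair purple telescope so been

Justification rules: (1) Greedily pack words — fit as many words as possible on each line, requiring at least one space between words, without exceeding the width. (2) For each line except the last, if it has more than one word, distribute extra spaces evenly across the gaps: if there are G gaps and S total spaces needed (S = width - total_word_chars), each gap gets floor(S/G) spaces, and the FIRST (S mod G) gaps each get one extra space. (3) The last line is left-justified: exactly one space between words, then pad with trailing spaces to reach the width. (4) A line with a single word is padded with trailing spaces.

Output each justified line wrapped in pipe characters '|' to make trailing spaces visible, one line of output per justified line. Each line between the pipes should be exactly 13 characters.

Answer: |go   soft  go|
|will high all|
|violin   were|
|chair  purple|
|telescope  so|
|been         |

Derivation:
Line 1: ['go', 'soft', 'go'] (min_width=10, slack=3)
Line 2: ['will', 'high', 'all'] (min_width=13, slack=0)
Line 3: ['violin', 'were'] (min_width=11, slack=2)
Line 4: ['chair', 'purple'] (min_width=12, slack=1)
Line 5: ['telescope', 'so'] (min_width=12, slack=1)
Line 6: ['been'] (min_width=4, slack=9)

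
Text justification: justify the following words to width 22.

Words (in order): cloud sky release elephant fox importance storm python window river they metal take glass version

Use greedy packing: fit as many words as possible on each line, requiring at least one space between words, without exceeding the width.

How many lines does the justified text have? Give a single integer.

Line 1: ['cloud', 'sky', 'release'] (min_width=17, slack=5)
Line 2: ['elephant', 'fox'] (min_width=12, slack=10)
Line 3: ['importance', 'storm'] (min_width=16, slack=6)
Line 4: ['python', 'window', 'river'] (min_width=19, slack=3)
Line 5: ['they', 'metal', 'take', 'glass'] (min_width=21, slack=1)
Line 6: ['version'] (min_width=7, slack=15)
Total lines: 6

Answer: 6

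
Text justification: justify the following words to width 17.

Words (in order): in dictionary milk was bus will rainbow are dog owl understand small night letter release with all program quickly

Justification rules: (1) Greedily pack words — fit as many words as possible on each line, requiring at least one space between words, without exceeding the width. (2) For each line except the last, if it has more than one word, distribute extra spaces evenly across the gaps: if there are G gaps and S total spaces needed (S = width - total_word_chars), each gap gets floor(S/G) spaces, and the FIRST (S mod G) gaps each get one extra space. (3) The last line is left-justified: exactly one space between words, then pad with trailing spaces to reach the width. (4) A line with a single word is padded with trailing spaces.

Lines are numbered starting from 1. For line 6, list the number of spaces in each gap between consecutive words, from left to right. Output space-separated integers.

Answer: 4

Derivation:
Line 1: ['in', 'dictionary'] (min_width=13, slack=4)
Line 2: ['milk', 'was', 'bus', 'will'] (min_width=17, slack=0)
Line 3: ['rainbow', 'are', 'dog'] (min_width=15, slack=2)
Line 4: ['owl', 'understand'] (min_width=14, slack=3)
Line 5: ['small', 'night'] (min_width=11, slack=6)
Line 6: ['letter', 'release'] (min_width=14, slack=3)
Line 7: ['with', 'all', 'program'] (min_width=16, slack=1)
Line 8: ['quickly'] (min_width=7, slack=10)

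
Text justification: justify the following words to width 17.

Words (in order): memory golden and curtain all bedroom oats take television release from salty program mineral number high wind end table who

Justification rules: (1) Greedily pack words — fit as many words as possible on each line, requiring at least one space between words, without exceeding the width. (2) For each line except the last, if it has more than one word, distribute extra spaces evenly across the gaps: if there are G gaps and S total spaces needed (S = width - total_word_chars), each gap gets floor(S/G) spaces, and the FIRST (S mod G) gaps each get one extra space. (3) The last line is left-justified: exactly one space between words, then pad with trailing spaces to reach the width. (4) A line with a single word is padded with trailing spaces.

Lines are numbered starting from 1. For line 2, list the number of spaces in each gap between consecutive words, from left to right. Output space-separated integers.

Line 1: ['memory', 'golden', 'and'] (min_width=17, slack=0)
Line 2: ['curtain', 'all'] (min_width=11, slack=6)
Line 3: ['bedroom', 'oats', 'take'] (min_width=17, slack=0)
Line 4: ['television'] (min_width=10, slack=7)
Line 5: ['release', 'from'] (min_width=12, slack=5)
Line 6: ['salty', 'program'] (min_width=13, slack=4)
Line 7: ['mineral', 'number'] (min_width=14, slack=3)
Line 8: ['high', 'wind', 'end'] (min_width=13, slack=4)
Line 9: ['table', 'who'] (min_width=9, slack=8)

Answer: 7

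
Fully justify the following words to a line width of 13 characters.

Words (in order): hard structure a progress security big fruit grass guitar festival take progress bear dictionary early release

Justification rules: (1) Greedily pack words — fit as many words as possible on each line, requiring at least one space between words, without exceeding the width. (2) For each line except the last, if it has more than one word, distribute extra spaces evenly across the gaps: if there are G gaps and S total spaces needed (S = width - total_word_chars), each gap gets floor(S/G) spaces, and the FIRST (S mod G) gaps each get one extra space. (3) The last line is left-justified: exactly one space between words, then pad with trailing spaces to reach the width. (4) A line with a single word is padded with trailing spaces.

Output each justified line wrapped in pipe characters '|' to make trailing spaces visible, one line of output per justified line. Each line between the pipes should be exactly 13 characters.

Answer: |hard         |
|structure   a|
|progress     |
|security  big|
|fruit   grass|
|guitar       |
|festival take|
|progress bear|
|dictionary   |
|early release|

Derivation:
Line 1: ['hard'] (min_width=4, slack=9)
Line 2: ['structure', 'a'] (min_width=11, slack=2)
Line 3: ['progress'] (min_width=8, slack=5)
Line 4: ['security', 'big'] (min_width=12, slack=1)
Line 5: ['fruit', 'grass'] (min_width=11, slack=2)
Line 6: ['guitar'] (min_width=6, slack=7)
Line 7: ['festival', 'take'] (min_width=13, slack=0)
Line 8: ['progress', 'bear'] (min_width=13, slack=0)
Line 9: ['dictionary'] (min_width=10, slack=3)
Line 10: ['early', 'release'] (min_width=13, slack=0)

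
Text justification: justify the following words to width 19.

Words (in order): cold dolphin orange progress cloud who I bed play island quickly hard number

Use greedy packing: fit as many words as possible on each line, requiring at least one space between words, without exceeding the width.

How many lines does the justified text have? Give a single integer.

Answer: 4

Derivation:
Line 1: ['cold', 'dolphin', 'orange'] (min_width=19, slack=0)
Line 2: ['progress', 'cloud', 'who'] (min_width=18, slack=1)
Line 3: ['I', 'bed', 'play', 'island'] (min_width=17, slack=2)
Line 4: ['quickly', 'hard', 'number'] (min_width=19, slack=0)
Total lines: 4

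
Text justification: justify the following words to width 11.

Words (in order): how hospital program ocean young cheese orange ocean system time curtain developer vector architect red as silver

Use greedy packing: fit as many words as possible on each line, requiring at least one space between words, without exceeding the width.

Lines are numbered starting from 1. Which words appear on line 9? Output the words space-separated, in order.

Line 1: ['how'] (min_width=3, slack=8)
Line 2: ['hospital'] (min_width=8, slack=3)
Line 3: ['program'] (min_width=7, slack=4)
Line 4: ['ocean', 'young'] (min_width=11, slack=0)
Line 5: ['cheese'] (min_width=6, slack=5)
Line 6: ['orange'] (min_width=6, slack=5)
Line 7: ['ocean'] (min_width=5, slack=6)
Line 8: ['system', 'time'] (min_width=11, slack=0)
Line 9: ['curtain'] (min_width=7, slack=4)
Line 10: ['developer'] (min_width=9, slack=2)
Line 11: ['vector'] (min_width=6, slack=5)
Line 12: ['architect'] (min_width=9, slack=2)
Line 13: ['red', 'as'] (min_width=6, slack=5)
Line 14: ['silver'] (min_width=6, slack=5)

Answer: curtain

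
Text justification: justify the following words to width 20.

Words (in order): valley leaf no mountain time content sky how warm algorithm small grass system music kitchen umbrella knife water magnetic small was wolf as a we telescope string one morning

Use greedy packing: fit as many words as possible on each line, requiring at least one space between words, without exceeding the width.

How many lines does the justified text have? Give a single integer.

Line 1: ['valley', 'leaf', 'no'] (min_width=14, slack=6)
Line 2: ['mountain', 'time'] (min_width=13, slack=7)
Line 3: ['content', 'sky', 'how', 'warm'] (min_width=20, slack=0)
Line 4: ['algorithm', 'small'] (min_width=15, slack=5)
Line 5: ['grass', 'system', 'music'] (min_width=18, slack=2)
Line 6: ['kitchen', 'umbrella'] (min_width=16, slack=4)
Line 7: ['knife', 'water', 'magnetic'] (min_width=20, slack=0)
Line 8: ['small', 'was', 'wolf', 'as', 'a'] (min_width=19, slack=1)
Line 9: ['we', 'telescope', 'string'] (min_width=19, slack=1)
Line 10: ['one', 'morning'] (min_width=11, slack=9)
Total lines: 10

Answer: 10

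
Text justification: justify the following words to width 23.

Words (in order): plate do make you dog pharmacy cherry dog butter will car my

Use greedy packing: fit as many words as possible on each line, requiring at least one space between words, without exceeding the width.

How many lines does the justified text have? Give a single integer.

Line 1: ['plate', 'do', 'make', 'you', 'dog'] (min_width=21, slack=2)
Line 2: ['pharmacy', 'cherry', 'dog'] (min_width=19, slack=4)
Line 3: ['butter', 'will', 'car', 'my'] (min_width=18, slack=5)
Total lines: 3

Answer: 3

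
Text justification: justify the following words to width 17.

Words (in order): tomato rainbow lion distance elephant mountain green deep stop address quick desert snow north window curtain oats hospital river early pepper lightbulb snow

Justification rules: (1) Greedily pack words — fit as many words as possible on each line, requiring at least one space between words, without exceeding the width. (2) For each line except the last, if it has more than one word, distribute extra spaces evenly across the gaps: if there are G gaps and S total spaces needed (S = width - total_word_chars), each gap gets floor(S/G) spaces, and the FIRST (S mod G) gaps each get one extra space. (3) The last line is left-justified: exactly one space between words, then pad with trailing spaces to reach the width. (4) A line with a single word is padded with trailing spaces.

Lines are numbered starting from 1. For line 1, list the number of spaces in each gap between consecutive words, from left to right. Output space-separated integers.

Answer: 4

Derivation:
Line 1: ['tomato', 'rainbow'] (min_width=14, slack=3)
Line 2: ['lion', 'distance'] (min_width=13, slack=4)
Line 3: ['elephant', 'mountain'] (min_width=17, slack=0)
Line 4: ['green', 'deep', 'stop'] (min_width=15, slack=2)
Line 5: ['address', 'quick'] (min_width=13, slack=4)
Line 6: ['desert', 'snow', 'north'] (min_width=17, slack=0)
Line 7: ['window', 'curtain'] (min_width=14, slack=3)
Line 8: ['oats', 'hospital'] (min_width=13, slack=4)
Line 9: ['river', 'early'] (min_width=11, slack=6)
Line 10: ['pepper', 'lightbulb'] (min_width=16, slack=1)
Line 11: ['snow'] (min_width=4, slack=13)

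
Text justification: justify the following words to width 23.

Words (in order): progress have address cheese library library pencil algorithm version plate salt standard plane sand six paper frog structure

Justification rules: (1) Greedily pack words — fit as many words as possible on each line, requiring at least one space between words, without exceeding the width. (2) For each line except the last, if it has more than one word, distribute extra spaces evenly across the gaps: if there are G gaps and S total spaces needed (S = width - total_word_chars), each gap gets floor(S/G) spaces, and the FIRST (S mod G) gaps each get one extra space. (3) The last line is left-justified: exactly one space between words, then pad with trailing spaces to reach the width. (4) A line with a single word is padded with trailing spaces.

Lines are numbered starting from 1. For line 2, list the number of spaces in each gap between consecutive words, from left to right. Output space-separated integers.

Line 1: ['progress', 'have', 'address'] (min_width=21, slack=2)
Line 2: ['cheese', 'library', 'library'] (min_width=22, slack=1)
Line 3: ['pencil', 'algorithm'] (min_width=16, slack=7)
Line 4: ['version', 'plate', 'salt'] (min_width=18, slack=5)
Line 5: ['standard', 'plane', 'sand', 'six'] (min_width=23, slack=0)
Line 6: ['paper', 'frog', 'structure'] (min_width=20, slack=3)

Answer: 2 1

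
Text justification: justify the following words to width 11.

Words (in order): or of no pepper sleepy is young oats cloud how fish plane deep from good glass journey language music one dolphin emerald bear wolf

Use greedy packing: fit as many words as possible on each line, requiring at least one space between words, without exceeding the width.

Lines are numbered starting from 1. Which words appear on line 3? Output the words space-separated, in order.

Line 1: ['or', 'of', 'no'] (min_width=8, slack=3)
Line 2: ['pepper'] (min_width=6, slack=5)
Line 3: ['sleepy', 'is'] (min_width=9, slack=2)
Line 4: ['young', 'oats'] (min_width=10, slack=1)
Line 5: ['cloud', 'how'] (min_width=9, slack=2)
Line 6: ['fish', 'plane'] (min_width=10, slack=1)
Line 7: ['deep', 'from'] (min_width=9, slack=2)
Line 8: ['good', 'glass'] (min_width=10, slack=1)
Line 9: ['journey'] (min_width=7, slack=4)
Line 10: ['language'] (min_width=8, slack=3)
Line 11: ['music', 'one'] (min_width=9, slack=2)
Line 12: ['dolphin'] (min_width=7, slack=4)
Line 13: ['emerald'] (min_width=7, slack=4)
Line 14: ['bear', 'wolf'] (min_width=9, slack=2)

Answer: sleepy is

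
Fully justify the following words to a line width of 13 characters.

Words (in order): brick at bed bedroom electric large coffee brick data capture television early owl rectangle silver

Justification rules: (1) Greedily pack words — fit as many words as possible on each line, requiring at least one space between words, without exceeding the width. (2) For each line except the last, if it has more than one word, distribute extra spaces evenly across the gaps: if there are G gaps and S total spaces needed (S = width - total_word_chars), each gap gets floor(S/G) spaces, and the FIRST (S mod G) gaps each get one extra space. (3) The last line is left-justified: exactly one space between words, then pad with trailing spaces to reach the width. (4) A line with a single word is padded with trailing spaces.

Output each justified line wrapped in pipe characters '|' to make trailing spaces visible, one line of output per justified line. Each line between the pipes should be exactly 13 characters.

Line 1: ['brick', 'at', 'bed'] (min_width=12, slack=1)
Line 2: ['bedroom'] (min_width=7, slack=6)
Line 3: ['electric'] (min_width=8, slack=5)
Line 4: ['large', 'coffee'] (min_width=12, slack=1)
Line 5: ['brick', 'data'] (min_width=10, slack=3)
Line 6: ['capture'] (min_width=7, slack=6)
Line 7: ['television'] (min_width=10, slack=3)
Line 8: ['early', 'owl'] (min_width=9, slack=4)
Line 9: ['rectangle'] (min_width=9, slack=4)
Line 10: ['silver'] (min_width=6, slack=7)

Answer: |brick  at bed|
|bedroom      |
|electric     |
|large  coffee|
|brick    data|
|capture      |
|television   |
|early     owl|
|rectangle    |
|silver       |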